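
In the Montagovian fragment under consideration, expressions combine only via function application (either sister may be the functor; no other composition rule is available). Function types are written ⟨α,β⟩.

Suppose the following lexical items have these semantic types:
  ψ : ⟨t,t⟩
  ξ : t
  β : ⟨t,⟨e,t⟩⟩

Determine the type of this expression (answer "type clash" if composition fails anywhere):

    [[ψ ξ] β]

[ψ ξ] — ψ of type ⟨t,t⟩ combines with ξ of type t: type t.
[[ψ ξ] β] — β of type ⟨t,⟨e,t⟩⟩ combines with [ψ ξ] of type t: type ⟨e,t⟩.

⟨e,t⟩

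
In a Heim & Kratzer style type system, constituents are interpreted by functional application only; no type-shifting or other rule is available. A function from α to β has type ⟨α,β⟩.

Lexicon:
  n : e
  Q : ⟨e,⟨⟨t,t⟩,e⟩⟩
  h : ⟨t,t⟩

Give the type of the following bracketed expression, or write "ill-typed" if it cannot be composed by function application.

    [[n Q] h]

At [n Q], Q : ⟨e,⟨⟨t,t⟩,e⟩⟩ takes n : e, giving ⟨⟨t,t⟩,e⟩.
At [[n Q] h], [n Q] : ⟨⟨t,t⟩,e⟩ takes h : ⟨t,t⟩, giving e.

e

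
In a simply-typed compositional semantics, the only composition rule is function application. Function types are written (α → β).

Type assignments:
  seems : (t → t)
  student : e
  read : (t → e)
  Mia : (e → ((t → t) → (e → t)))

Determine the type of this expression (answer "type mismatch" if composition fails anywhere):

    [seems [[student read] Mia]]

type mismatch

At [student read]: neither e nor (t → e) can take the other as argument; the node is ill-typed.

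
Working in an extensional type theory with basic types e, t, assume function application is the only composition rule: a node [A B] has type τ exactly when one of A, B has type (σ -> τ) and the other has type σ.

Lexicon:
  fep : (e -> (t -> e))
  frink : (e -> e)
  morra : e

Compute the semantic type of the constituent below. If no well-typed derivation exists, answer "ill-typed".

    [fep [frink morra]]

(t -> e)

[frink morra]: (e -> e) applied to e yields e.
[fep [frink morra]]: (e -> (t -> e)) applied to e yields (t -> e).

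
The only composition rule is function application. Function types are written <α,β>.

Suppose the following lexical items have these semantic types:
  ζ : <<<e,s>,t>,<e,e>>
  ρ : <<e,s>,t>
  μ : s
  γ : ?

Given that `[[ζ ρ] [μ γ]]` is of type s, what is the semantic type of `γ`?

[[ζ ρ] [μ γ]] is required to be s. [ζ ρ] : <e,e> cannot yield s as functor, so [μ γ] : <<e,e>,s>.
[μ γ] is required to be <<e,e>,s>. μ : s cannot yield <<e,e>,s> as functor, so γ : <s,<<e,e>,s>>.

<s,<<e,e>,s>>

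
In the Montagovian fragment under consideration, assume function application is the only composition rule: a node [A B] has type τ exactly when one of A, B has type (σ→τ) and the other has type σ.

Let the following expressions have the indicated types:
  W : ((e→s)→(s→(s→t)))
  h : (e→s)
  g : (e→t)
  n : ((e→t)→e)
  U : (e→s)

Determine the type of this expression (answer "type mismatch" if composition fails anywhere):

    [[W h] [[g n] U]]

[W h]: W is ((e→s)→(s→(s→t))), h is (e→s); result (s→(s→t)).
[g n]: n is ((e→t)→e), g is (e→t); result e.
[[g n] U]: U is (e→s), [g n] is e; result s.
[[W h] [[g n] U]]: [W h] is (s→(s→t)), [[g n] U] is s; result (s→t).

(s→t)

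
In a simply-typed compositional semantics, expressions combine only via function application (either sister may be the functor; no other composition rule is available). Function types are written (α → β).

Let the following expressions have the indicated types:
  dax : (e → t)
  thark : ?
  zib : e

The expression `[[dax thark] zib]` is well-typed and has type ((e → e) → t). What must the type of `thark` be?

[[dax thark] zib] is required to be ((e → e) → t). zib : e cannot yield ((e → e) → t) as functor, so [dax thark] : (e → ((e → e) → t)).
[dax thark] is required to be (e → ((e → e) → t)). dax : (e → t) cannot yield (e → ((e → e) → t)) as functor, so thark : ((e → t) → (e → ((e → e) → t))).

((e → t) → (e → ((e → e) → t)))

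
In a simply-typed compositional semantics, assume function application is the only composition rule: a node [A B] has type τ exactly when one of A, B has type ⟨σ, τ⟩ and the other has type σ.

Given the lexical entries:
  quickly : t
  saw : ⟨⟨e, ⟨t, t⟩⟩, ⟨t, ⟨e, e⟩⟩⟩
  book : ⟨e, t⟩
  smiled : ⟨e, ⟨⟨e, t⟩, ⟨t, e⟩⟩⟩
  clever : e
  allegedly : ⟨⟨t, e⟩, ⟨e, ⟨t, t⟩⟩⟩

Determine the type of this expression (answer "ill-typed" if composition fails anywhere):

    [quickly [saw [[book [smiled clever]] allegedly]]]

[smiled clever] — smiled of type ⟨e, ⟨⟨e, t⟩, ⟨t, e⟩⟩⟩ combines with clever of type e: type ⟨⟨e, t⟩, ⟨t, e⟩⟩.
[book [smiled clever]] — [smiled clever] of type ⟨⟨e, t⟩, ⟨t, e⟩⟩ combines with book of type ⟨e, t⟩: type ⟨t, e⟩.
[[book [smiled clever]] allegedly] — allegedly of type ⟨⟨t, e⟩, ⟨e, ⟨t, t⟩⟩⟩ combines with [book [smiled clever]] of type ⟨t, e⟩: type ⟨e, ⟨t, t⟩⟩.
[saw [[book [smiled clever]] allegedly]] — saw of type ⟨⟨e, ⟨t, t⟩⟩, ⟨t, ⟨e, e⟩⟩⟩ combines with [[book [smiled clever]] allegedly] of type ⟨e, ⟨t, t⟩⟩: type ⟨t, ⟨e, e⟩⟩.
[quickly [saw [[book [smiled clever]] allegedly]]] — [saw [[book [smiled clever]] allegedly]] of type ⟨t, ⟨e, e⟩⟩ combines with quickly of type t: type ⟨e, e⟩.

⟨e, e⟩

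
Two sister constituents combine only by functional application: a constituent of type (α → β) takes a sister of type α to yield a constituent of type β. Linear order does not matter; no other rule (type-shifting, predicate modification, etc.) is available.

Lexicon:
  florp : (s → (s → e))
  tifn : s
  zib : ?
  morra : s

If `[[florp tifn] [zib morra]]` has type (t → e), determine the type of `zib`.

(s → ((s → e) → (t → e)))

At [[florp tifn] [zib morra]] (required: (t → e)): [florp tifn] is (s → e), which is not a function with range (t → e); hence [zib morra] is the functor — type ((s → e) → (t → e)).
At [zib morra] (required: ((s → e) → (t → e))): morra is s, which is not a function with range ((s → e) → (t → e)); hence zib is the functor — type (s → ((s → e) → (t → e))).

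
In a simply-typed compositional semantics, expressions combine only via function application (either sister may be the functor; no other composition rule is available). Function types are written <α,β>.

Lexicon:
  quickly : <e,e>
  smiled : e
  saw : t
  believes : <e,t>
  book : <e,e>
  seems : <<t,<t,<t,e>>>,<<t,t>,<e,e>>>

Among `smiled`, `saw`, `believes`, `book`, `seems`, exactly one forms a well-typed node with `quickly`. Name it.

smiled — combines: quickly : <e,e> takes smiled : e as argument, giving e.
saw : t — neither side's domain matches the other.
believes : <e,t> — neither side's domain matches the other.
book : <e,e> — neither side's domain matches the other.
seems : <<t,<t,<t,e>>>,<<t,t>,<e,e>>> — neither side's domain matches the other.

smiled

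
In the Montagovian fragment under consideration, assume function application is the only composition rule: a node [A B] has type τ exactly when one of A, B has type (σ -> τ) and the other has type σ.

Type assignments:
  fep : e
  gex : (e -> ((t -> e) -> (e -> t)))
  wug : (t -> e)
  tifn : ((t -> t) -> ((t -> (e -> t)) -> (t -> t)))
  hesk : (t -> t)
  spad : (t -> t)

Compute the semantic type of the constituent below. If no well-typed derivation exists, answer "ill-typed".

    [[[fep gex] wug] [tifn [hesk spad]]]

[fep gex]: (e -> ((t -> e) -> (e -> t))) applied to e yields ((t -> e) -> (e -> t)).
[[fep gex] wug]: ((t -> e) -> (e -> t)) applied to (t -> e) yields (e -> t).
At [hesk spad]: neither (t -> t) nor (t -> t) can take the other as argument; the node is ill-typed.

ill-typed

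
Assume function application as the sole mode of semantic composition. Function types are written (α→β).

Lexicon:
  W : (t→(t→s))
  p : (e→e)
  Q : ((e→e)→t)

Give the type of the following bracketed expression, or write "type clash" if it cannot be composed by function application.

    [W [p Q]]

(t→s)

[p Q]: functor Q : ((e→e)→t), argument p : (e→e); result t.
[W [p Q]]: functor W : (t→(t→s)), argument [p Q] : t; result (t→s).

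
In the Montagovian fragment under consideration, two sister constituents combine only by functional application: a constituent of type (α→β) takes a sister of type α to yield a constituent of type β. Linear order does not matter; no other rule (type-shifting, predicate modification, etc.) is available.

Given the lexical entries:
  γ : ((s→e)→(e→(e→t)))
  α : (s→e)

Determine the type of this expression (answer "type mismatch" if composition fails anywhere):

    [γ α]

[γ α] — γ of type ((s→e)→(e→(e→t))) combines with α of type (s→e): type (e→(e→t)).

(e→(e→t))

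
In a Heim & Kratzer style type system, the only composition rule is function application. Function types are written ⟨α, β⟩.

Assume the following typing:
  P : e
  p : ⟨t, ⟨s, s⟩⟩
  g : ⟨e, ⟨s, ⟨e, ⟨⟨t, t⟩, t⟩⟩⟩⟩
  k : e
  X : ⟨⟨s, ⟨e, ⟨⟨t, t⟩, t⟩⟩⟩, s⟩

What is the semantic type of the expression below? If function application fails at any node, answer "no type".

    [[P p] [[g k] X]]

[P p]: e and ⟨t, ⟨s, s⟩⟩ cannot combine by function application — type clash.

no type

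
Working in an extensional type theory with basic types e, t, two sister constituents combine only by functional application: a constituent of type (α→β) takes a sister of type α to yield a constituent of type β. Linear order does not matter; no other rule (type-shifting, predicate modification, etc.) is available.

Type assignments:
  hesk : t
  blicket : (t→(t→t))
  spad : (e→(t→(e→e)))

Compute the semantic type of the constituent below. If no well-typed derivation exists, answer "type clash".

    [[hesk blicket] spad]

type clash

[hesk blicket]: (t→(t→t)) applied to t yields (t→t).
At [[hesk blicket] spad]: neither (t→t) nor (e→(t→(e→e))) can take the other as argument; the node is ill-typed.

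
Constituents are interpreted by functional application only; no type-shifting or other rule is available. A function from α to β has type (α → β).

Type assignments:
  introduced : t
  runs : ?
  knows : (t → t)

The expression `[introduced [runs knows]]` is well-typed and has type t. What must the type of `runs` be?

[introduced [runs knows]] must have type t. The sister introduced has type t; that is not a function onto t, so [runs knows] must be the functor, of type (t → t).
[runs knows] must have type (t → t). The sister knows has type (t → t); that is not a function onto (t → t), so runs must be the functor, of type ((t → t) → (t → t)).

((t → t) → (t → t))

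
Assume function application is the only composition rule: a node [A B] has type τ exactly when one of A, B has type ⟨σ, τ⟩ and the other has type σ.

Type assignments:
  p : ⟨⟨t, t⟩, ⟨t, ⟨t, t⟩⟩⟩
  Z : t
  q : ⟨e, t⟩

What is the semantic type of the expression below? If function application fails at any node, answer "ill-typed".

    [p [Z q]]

[Z q]: t and ⟨e, t⟩ cannot combine by function application — type clash.

ill-typed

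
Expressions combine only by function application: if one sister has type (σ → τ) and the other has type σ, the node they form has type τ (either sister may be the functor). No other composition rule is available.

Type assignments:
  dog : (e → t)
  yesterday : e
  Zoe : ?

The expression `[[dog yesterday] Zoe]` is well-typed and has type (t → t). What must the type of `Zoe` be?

(t → (t → t))

[[dog yesterday] Zoe] is required to be (t → t). [dog yesterday] : t cannot yield (t → t) as functor, so Zoe : (t → (t → t)).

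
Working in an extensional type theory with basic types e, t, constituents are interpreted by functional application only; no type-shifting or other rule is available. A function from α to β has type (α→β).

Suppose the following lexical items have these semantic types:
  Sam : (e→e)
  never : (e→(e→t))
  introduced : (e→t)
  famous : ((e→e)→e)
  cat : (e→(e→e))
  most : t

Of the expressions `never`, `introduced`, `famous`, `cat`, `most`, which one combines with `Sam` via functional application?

famous

never : (e→(e→t)) — no; Sam wants e, and never wants e.
introduced : (e→t) — no; Sam wants e, and introduced wants e.
famous — combines: famous : ((e→e)→e) takes Sam : (e→e) as argument, giving e.
cat : (e→(e→e)) — no; Sam wants e, and cat wants e.
most : t — no; Sam wants e, and most wants nothing (atomic).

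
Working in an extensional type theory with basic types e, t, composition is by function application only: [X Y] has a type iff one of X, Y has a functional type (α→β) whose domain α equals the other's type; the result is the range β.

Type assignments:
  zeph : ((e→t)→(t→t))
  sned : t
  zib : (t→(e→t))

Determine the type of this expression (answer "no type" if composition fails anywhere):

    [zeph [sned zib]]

(t→t)

[sned zib]: (t→(e→t)) applied to t yields (e→t).
[zeph [sned zib]]: ((e→t)→(t→t)) applied to (e→t) yields (t→t).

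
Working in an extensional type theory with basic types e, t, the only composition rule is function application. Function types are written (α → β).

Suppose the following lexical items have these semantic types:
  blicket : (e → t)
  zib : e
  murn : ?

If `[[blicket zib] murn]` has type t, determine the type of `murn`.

[[blicket zib] murn] is required to be t. [blicket zib] : t cannot yield t as functor, so murn : (t → t).

(t → t)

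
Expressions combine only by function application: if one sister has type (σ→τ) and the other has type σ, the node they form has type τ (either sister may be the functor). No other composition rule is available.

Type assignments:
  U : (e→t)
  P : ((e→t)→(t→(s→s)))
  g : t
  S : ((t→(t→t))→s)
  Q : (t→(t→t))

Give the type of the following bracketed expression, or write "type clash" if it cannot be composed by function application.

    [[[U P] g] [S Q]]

s

At [U P], P : ((e→t)→(t→(s→s))) takes U : (e→t), giving (t→(s→s)).
At [[U P] g], [U P] : (t→(s→s)) takes g : t, giving (s→s).
At [S Q], S : ((t→(t→t))→s) takes Q : (t→(t→t)), giving s.
At [[[U P] g] [S Q]], [[U P] g] : (s→s) takes [S Q] : s, giving s.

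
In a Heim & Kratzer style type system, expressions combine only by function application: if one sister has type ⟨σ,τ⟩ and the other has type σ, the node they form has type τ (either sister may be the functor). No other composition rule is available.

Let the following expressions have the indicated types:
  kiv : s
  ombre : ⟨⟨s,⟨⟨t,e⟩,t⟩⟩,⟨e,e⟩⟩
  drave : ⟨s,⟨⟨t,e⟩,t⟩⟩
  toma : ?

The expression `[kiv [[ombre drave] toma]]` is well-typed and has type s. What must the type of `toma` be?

⟨⟨e,e⟩,⟨s,s⟩⟩

[kiv [[ombre drave] toma]] is required to be s. kiv : s cannot yield s as functor, so [[ombre drave] toma] : ⟨s,s⟩.
[[ombre drave] toma] is required to be ⟨s,s⟩. [ombre drave] : ⟨e,e⟩ cannot yield ⟨s,s⟩ as functor, so toma : ⟨⟨e,e⟩,⟨s,s⟩⟩.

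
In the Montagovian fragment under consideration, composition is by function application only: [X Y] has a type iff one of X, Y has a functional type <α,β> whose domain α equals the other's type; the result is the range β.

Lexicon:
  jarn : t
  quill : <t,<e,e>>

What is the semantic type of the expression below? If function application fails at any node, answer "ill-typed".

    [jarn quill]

[jarn quill]: functor quill : <t,<e,e>>, argument jarn : t; result <e,e>.

<e,e>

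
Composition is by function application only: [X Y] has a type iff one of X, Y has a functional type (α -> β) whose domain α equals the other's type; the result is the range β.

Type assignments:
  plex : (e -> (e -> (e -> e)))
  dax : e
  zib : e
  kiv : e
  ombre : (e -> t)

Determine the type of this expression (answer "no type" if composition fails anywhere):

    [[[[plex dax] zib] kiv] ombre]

t

At [plex dax], plex : (e -> (e -> (e -> e))) takes dax : e, giving (e -> (e -> e)).
At [[plex dax] zib], [plex dax] : (e -> (e -> e)) takes zib : e, giving (e -> e).
At [[[plex dax] zib] kiv], [[plex dax] zib] : (e -> e) takes kiv : e, giving e.
At [[[[plex dax] zib] kiv] ombre], ombre : (e -> t) takes [[[plex dax] zib] kiv] : e, giving t.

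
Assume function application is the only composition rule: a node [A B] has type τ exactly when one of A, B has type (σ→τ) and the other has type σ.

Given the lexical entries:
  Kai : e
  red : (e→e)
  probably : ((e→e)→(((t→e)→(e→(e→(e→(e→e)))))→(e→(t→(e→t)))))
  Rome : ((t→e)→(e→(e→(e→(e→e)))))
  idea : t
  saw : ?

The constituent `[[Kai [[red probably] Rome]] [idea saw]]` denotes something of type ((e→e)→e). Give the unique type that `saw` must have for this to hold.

[[Kai [[red probably] Rome]] [idea saw]] must have type ((e→e)→e). The sister [Kai [[red probably] Rome]] has type (t→(e→t)); that is not a function onto ((e→e)→e), so [idea saw] must be the functor, of type ((t→(e→t))→((e→e)→e)).
[idea saw] must have type ((t→(e→t))→((e→e)→e)). The sister idea has type t; that is not a function onto ((t→(e→t))→((e→e)→e)), so saw must be the functor, of type (t→((t→(e→t))→((e→e)→e))).

(t→((t→(e→t))→((e→e)→e)))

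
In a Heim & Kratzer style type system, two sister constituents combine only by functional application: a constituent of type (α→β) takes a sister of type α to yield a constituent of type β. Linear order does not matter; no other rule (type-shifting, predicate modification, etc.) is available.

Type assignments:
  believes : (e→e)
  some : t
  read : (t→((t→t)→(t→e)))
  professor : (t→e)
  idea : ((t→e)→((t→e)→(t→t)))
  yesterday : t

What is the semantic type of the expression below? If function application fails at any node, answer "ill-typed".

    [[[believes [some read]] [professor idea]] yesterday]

[some read]: functor read : (t→((t→t)→(t→e))), argument some : t; result ((t→t)→(t→e)).
[believes [some read]]: (e→e) and ((t→t)→(t→e)) cannot combine by function application — type clash.

ill-typed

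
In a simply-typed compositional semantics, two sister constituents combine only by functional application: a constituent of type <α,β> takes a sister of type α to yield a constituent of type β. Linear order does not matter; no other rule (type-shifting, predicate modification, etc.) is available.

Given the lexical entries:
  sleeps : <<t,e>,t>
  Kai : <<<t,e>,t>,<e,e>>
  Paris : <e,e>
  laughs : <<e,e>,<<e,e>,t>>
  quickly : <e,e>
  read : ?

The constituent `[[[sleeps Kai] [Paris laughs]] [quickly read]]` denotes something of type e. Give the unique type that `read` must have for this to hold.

<<e,e>,<t,e>>

At [[[sleeps Kai] [Paris laughs]] [quickly read]] (required: e): [[sleeps Kai] [Paris laughs]] is t, which is not a function with range e; hence [quickly read] is the functor — type <t,e>.
At [quickly read] (required: <t,e>): quickly is <e,e>, which is not a function with range <t,e>; hence read is the functor — type <<e,e>,<t,e>>.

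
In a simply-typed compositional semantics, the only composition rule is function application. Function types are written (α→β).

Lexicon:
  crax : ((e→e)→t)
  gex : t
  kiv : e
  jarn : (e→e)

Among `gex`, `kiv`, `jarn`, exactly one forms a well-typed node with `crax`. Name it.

gex : t — does not combine with crax.
kiv : e — does not combine with crax.
jarn — combines: crax : ((e→e)→t) takes jarn : (e→e) as argument, giving t.

jarn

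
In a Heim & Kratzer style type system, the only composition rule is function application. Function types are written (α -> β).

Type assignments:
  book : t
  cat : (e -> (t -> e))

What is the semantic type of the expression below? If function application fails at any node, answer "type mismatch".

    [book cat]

At [book cat]: neither t nor (e -> (t -> e)) can take the other as argument; the node is ill-typed.

type mismatch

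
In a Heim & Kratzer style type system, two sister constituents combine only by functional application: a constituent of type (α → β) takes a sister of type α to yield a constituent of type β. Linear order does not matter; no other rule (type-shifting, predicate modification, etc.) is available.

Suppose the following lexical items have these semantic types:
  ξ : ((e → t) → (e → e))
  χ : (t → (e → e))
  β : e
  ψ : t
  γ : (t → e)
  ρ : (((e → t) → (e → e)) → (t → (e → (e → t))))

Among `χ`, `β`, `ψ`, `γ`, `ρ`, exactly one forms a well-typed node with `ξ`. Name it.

χ : (t → (e → e)) — does not combine with ξ.
β : e — does not combine with ξ.
ψ : t — does not combine with ξ.
γ : (t → e) — does not combine with ξ.
ρ — combines: ρ : (((e → t) → (e → e)) → (t → (e → (e → t)))) takes ξ : ((e → t) → (e → e)) as argument, giving (t → (e → (e → t))).

ρ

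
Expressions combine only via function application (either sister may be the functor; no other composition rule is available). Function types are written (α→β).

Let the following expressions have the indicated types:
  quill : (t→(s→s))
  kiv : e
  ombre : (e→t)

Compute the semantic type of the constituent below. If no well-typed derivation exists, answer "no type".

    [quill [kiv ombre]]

[kiv ombre]: (e→t) applied to e yields t.
[quill [kiv ombre]]: (t→(s→s)) applied to t yields (s→s).

(s→s)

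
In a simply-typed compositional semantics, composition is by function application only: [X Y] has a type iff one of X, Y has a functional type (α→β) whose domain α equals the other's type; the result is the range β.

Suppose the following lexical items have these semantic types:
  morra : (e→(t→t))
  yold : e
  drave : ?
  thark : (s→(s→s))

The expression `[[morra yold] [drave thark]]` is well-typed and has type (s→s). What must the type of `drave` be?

At [[morra yold] [drave thark]] (required: (s→s)): [morra yold] is (t→t), which is not a function with range (s→s); hence [drave thark] is the functor — type ((t→t)→(s→s)).
At [drave thark] (required: ((t→t)→(s→s))): thark is (s→(s→s)), which is not a function with range ((t→t)→(s→s)); hence drave is the functor — type ((s→(s→s))→((t→t)→(s→s))).

((s→(s→s))→((t→t)→(s→s)))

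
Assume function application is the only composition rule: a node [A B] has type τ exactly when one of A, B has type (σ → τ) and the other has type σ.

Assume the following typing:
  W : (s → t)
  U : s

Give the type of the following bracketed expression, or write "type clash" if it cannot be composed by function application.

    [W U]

t

[W U]: functor W : (s → t), argument U : s; result t.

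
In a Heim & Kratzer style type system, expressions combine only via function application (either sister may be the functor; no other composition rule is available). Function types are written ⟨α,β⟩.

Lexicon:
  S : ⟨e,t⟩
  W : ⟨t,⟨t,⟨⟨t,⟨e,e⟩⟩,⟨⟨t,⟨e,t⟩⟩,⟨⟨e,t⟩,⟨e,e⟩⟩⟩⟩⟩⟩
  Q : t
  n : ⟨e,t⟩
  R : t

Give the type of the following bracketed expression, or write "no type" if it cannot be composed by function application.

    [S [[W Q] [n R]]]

no type

[W Q]: ⟨t,⟨t,⟨⟨t,⟨e,e⟩⟩,⟨⟨t,⟨e,t⟩⟩,⟨⟨e,t⟩,⟨e,e⟩⟩⟩⟩⟩⟩ applied to t yields ⟨t,⟨⟨t,⟨e,e⟩⟩,⟨⟨t,⟨e,t⟩⟩,⟨⟨e,t⟩,⟨e,e⟩⟩⟩⟩⟩.
[n R]: ⟨e,t⟩ with t — neither is a function whose domain matches the other; composition fails here.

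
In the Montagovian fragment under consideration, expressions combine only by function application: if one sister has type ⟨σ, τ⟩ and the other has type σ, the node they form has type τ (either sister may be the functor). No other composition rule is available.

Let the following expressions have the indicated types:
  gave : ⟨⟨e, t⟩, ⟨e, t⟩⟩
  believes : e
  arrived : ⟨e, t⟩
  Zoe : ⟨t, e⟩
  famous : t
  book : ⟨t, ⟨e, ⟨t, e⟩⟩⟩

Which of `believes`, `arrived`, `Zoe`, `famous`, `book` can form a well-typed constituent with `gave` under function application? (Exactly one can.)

arrived

believes : e — gave needs ⟨e, t⟩; believes needs nothing (atomic); neither fits.
arrived — combines: gave : ⟨⟨e, t⟩, ⟨e, t⟩⟩ takes arrived : ⟨e, t⟩ as argument, giving ⟨e, t⟩.
Zoe : ⟨t, e⟩ — gave needs ⟨e, t⟩; Zoe needs t; neither fits.
famous : t — gave needs ⟨e, t⟩; famous needs nothing (atomic); neither fits.
book : ⟨t, ⟨e, ⟨t, e⟩⟩⟩ — gave needs ⟨e, t⟩; book needs t; neither fits.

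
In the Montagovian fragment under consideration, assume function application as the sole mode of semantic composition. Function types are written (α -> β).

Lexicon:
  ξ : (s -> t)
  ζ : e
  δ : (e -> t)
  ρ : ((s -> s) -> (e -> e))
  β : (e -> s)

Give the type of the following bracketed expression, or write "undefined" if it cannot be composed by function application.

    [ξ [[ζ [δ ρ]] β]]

[δ ρ]: (e -> t) with ((s -> s) -> (e -> e)) — neither is a function whose domain matches the other; composition fails here.

undefined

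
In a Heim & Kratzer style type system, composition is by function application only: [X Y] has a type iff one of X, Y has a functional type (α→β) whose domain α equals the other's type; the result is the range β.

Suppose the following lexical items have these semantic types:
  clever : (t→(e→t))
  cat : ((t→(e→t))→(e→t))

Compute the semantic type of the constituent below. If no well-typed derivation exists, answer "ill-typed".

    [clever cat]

(e→t)

[clever cat]: cat is ((t→(e→t))→(e→t)), clever is (t→(e→t)); result (e→t).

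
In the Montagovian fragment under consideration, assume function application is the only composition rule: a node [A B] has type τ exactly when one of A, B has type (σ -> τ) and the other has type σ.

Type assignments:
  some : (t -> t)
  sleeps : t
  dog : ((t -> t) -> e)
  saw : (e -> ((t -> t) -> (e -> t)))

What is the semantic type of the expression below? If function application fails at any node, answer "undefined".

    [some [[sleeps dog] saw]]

undefined

[sleeps dog]: t with ((t -> t) -> e) — neither is a function whose domain matches the other; composition fails here.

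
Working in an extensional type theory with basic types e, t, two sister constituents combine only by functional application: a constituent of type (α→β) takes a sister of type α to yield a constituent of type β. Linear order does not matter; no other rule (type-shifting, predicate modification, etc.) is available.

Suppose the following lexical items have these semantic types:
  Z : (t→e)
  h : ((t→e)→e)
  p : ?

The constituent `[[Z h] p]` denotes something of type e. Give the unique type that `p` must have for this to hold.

At [[Z h] p] (required: e): [Z h] is e, which is not a function with range e; hence p is the functor — type (e→e).

(e→e)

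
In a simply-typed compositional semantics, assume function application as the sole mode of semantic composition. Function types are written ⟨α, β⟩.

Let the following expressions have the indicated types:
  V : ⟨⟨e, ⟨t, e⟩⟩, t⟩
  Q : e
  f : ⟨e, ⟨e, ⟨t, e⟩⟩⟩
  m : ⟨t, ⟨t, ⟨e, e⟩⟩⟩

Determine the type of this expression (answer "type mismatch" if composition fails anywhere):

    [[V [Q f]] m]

⟨t, ⟨e, e⟩⟩

[Q f]: ⟨e, ⟨e, ⟨t, e⟩⟩⟩ applied to e yields ⟨e, ⟨t, e⟩⟩.
[V [Q f]]: ⟨⟨e, ⟨t, e⟩⟩, t⟩ applied to ⟨e, ⟨t, e⟩⟩ yields t.
[[V [Q f]] m]: ⟨t, ⟨t, ⟨e, e⟩⟩⟩ applied to t yields ⟨t, ⟨e, e⟩⟩.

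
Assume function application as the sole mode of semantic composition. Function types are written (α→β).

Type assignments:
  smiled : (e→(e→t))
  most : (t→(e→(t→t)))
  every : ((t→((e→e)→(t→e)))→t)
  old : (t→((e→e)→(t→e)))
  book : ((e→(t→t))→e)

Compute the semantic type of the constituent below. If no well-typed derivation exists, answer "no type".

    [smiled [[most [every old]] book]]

[every old] — every of type ((t→((e→e)→(t→e)))→t) combines with old of type (t→((e→e)→(t→e))): type t.
[most [every old]] — most of type (t→(e→(t→t))) combines with [every old] of type t: type (e→(t→t)).
[[most [every old]] book] — book of type ((e→(t→t))→e) combines with [most [every old]] of type (e→(t→t)): type e.
[smiled [[most [every old]] book]] — smiled of type (e→(e→t)) combines with [[most [every old]] book] of type e: type (e→t).

(e→t)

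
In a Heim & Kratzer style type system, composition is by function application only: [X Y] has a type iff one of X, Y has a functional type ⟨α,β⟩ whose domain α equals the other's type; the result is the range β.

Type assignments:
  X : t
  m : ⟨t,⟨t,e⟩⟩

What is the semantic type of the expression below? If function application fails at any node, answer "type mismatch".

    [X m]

⟨t,e⟩

[X m] — m of type ⟨t,⟨t,e⟩⟩ combines with X of type t: type ⟨t,e⟩.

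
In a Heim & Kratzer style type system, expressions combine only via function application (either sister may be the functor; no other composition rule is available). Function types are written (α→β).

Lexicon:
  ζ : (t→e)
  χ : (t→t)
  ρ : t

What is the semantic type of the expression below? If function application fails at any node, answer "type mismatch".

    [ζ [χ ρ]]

e

[χ ρ]: χ is (t→t), ρ is t; result t.
[ζ [χ ρ]]: ζ is (t→e), [χ ρ] is t; result e.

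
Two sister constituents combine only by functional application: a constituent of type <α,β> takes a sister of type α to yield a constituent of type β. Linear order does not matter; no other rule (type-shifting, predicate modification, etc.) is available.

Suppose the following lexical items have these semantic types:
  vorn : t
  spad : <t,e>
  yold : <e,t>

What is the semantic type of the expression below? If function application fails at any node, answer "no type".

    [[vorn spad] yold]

t

[vorn spad]: <t,e> applied to t yields e.
[[vorn spad] yold]: <e,t> applied to e yields t.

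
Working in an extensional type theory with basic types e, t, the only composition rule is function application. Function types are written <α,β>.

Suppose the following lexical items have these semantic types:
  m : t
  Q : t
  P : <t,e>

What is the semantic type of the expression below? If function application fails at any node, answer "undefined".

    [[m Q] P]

[m Q]: t with t — neither is a function whose domain matches the other; composition fails here.

undefined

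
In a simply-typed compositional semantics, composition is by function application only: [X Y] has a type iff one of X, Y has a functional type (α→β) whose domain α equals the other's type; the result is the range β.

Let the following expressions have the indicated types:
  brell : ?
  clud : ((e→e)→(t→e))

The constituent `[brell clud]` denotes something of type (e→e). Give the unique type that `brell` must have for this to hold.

(((e→e)→(t→e))→(e→e))

[brell clud] is required to be (e→e). clud : ((e→e)→(t→e)) cannot yield (e→e) as functor, so brell : (((e→e)→(t→e))→(e→e)).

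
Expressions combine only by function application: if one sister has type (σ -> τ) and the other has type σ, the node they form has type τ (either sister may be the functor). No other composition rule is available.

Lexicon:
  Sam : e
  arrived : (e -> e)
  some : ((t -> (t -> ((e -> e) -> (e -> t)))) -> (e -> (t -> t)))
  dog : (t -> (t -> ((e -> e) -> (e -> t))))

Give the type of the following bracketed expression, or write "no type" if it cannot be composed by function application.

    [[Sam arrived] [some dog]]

[Sam arrived]: arrived is (e -> e), Sam is e; result e.
[some dog]: some is ((t -> (t -> ((e -> e) -> (e -> t)))) -> (e -> (t -> t))), dog is (t -> (t -> ((e -> e) -> (e -> t)))); result (e -> (t -> t)).
[[Sam arrived] [some dog]]: [some dog] is (e -> (t -> t)), [Sam arrived] is e; result (t -> t).

(t -> t)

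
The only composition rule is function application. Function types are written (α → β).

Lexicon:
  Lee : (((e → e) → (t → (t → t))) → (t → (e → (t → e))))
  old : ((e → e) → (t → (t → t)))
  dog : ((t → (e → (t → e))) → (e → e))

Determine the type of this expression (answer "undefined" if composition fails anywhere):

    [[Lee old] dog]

(e → e)

At [Lee old], Lee : (((e → e) → (t → (t → t))) → (t → (e → (t → e)))) takes old : ((e → e) → (t → (t → t))), giving (t → (e → (t → e))).
At [[Lee old] dog], dog : ((t → (e → (t → e))) → (e → e)) takes [Lee old] : (t → (e → (t → e))), giving (e → e).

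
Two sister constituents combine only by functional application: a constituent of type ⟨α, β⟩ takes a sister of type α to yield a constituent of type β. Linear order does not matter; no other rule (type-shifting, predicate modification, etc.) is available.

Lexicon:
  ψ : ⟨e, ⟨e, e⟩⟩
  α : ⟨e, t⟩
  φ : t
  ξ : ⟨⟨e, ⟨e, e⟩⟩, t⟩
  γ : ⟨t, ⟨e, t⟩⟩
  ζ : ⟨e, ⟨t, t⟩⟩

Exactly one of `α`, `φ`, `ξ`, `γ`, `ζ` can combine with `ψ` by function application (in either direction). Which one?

α : ⟨e, t⟩ — ψ needs e; α needs e; neither fits.
φ : t — ψ needs e; φ needs nothing (atomic); neither fits.
ξ — combines: ξ : ⟨⟨e, ⟨e, e⟩⟩, t⟩ takes ψ : ⟨e, ⟨e, e⟩⟩ as argument, giving t.
γ : ⟨t, ⟨e, t⟩⟩ — ψ needs e; γ needs t; neither fits.
ζ : ⟨e, ⟨t, t⟩⟩ — ψ needs e; ζ needs e; neither fits.

ξ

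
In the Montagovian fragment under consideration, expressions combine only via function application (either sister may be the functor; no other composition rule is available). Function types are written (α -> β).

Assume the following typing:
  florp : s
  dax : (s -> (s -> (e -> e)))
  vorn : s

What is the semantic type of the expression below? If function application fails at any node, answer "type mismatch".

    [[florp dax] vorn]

(e -> e)

[florp dax]: dax is (s -> (s -> (e -> e))), florp is s; result (s -> (e -> e)).
[[florp dax] vorn]: [florp dax] is (s -> (e -> e)), vorn is s; result (e -> e).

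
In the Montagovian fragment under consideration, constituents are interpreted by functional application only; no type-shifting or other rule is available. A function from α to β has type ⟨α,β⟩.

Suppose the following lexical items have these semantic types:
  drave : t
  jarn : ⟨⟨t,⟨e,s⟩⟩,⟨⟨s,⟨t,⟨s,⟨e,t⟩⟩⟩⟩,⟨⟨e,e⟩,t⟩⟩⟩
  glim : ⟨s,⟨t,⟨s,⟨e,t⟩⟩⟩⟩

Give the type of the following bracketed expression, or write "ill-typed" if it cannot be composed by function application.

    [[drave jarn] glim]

ill-typed

At [drave jarn]: neither t nor ⟨⟨t,⟨e,s⟩⟩,⟨⟨s,⟨t,⟨s,⟨e,t⟩⟩⟩⟩,⟨⟨e,e⟩,t⟩⟩⟩ can take the other as argument; the node is ill-typed.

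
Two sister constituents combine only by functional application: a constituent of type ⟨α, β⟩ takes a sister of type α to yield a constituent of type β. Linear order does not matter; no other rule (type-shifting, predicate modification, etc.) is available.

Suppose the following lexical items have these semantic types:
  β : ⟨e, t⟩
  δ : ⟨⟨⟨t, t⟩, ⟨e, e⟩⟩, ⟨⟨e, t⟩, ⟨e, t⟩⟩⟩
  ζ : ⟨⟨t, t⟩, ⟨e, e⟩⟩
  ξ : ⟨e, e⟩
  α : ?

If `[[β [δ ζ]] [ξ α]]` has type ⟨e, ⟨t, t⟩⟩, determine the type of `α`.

[[β [δ ζ]] [ξ α]] is required to be ⟨e, ⟨t, t⟩⟩. [β [δ ζ]] : ⟨e, t⟩ cannot yield ⟨e, ⟨t, t⟩⟩ as functor, so [ξ α] : ⟨⟨e, t⟩, ⟨e, ⟨t, t⟩⟩⟩.
[ξ α] is required to be ⟨⟨e, t⟩, ⟨e, ⟨t, t⟩⟩⟩. ξ : ⟨e, e⟩ cannot yield ⟨⟨e, t⟩, ⟨e, ⟨t, t⟩⟩⟩ as functor, so α : ⟨⟨e, e⟩, ⟨⟨e, t⟩, ⟨e, ⟨t, t⟩⟩⟩⟩.

⟨⟨e, e⟩, ⟨⟨e, t⟩, ⟨e, ⟨t, t⟩⟩⟩⟩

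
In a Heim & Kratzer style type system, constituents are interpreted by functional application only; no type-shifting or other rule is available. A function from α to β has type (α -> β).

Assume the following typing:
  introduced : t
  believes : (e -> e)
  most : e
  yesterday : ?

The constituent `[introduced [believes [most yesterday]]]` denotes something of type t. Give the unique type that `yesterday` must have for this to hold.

[introduced [believes [most yesterday]]] is required to be t. introduced : t cannot yield t as functor, so [believes [most yesterday]] : (t -> t).
[believes [most yesterday]] is required to be (t -> t). believes : (e -> e) cannot yield (t -> t) as functor, so [most yesterday] : ((e -> e) -> (t -> t)).
[most yesterday] is required to be ((e -> e) -> (t -> t)). most : e cannot yield ((e -> e) -> (t -> t)) as functor, so yesterday : (e -> ((e -> e) -> (t -> t))).

(e -> ((e -> e) -> (t -> t)))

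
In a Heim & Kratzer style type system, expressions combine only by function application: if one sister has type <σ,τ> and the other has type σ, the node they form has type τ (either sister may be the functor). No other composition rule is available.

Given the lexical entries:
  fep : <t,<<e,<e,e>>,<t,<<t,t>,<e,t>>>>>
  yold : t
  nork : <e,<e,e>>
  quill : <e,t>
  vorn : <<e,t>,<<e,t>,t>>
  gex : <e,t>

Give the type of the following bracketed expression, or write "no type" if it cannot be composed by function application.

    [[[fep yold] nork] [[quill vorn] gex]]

At [fep yold], fep : <t,<<e,<e,e>>,<t,<<t,t>,<e,t>>>>> takes yold : t, giving <<e,<e,e>>,<t,<<t,t>,<e,t>>>>.
At [[fep yold] nork], [fep yold] : <<e,<e,e>>,<t,<<t,t>,<e,t>>>> takes nork : <e,<e,e>>, giving <t,<<t,t>,<e,t>>>.
At [quill vorn], vorn : <<e,t>,<<e,t>,t>> takes quill : <e,t>, giving <<e,t>,t>.
At [[quill vorn] gex], [quill vorn] : <<e,t>,t> takes gex : <e,t>, giving t.
At [[[fep yold] nork] [[quill vorn] gex]], [[fep yold] nork] : <t,<<t,t>,<e,t>>> takes [[quill vorn] gex] : t, giving <<t,t>,<e,t>>.

<<t,t>,<e,t>>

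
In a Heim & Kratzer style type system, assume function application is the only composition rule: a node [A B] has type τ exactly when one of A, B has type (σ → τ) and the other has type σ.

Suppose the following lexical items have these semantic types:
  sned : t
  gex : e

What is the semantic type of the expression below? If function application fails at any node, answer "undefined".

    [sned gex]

[sned gex]: t with e — neither is a function whose domain matches the other; composition fails here.

undefined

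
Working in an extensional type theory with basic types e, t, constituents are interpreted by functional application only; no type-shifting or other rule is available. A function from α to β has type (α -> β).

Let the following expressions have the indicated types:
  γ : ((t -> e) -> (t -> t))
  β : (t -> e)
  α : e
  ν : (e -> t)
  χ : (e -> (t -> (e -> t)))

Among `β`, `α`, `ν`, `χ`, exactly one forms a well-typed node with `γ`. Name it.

β

β — combines: γ : ((t -> e) -> (t -> t)) takes β : (t -> e) as argument, giving (t -> t).
α : e — no; γ wants (t -> e), and α wants nothing (atomic).
ν : (e -> t) — no; γ wants (t -> e), and ν wants e.
χ : (e -> (t -> (e -> t))) — no; γ wants (t -> e), and χ wants e.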